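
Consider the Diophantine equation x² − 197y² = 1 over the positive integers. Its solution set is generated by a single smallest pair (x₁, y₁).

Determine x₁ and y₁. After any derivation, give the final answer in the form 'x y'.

d=197: √d = [14; 28] (ℓ=1, odd), read p_1/q_1
i=0: a=14 ⇒ p=14, q=1
i=1: a=28 ⇒ p=393, q=28
(x₁, y₁) = (393, 28);  393² − 197·28² = 1 ✓

393 28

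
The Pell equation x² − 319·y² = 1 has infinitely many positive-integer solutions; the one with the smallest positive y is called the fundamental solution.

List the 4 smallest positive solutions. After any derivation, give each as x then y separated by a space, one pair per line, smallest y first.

d=319: √d = [17; 1,6,5,1,4,…,6,1,34] (ℓ=14, even), read p_13/q_13
k=0  a_k=17  p_k/q_k = 17/1
…
k=2  a_k=6  p_k/q_k = 125/7
…
k=4  a_k=1  p_k/q_k = 768/43
k=5  a_k=4  p_k/q_k = 3715/208
…
k=7  a_k=1  p_k/q_k = 15628/875
k=8  a_k=3  p_k/q_k = 58797/3292
k=9  a_k=4  p_k/q_k = 250816/14043
…
k=11  a_k=5  p_k/q_k = 1798881/100718
k=12  a_k=6  p_k/q_k = 11102899/621643
k=13  a_k=1  p_k/q_k = 12901780/722361
(x₁, y₁) = (12901780, 722361);  12901780² − 319·722361² = 1 ✓
k=2:  x_2 = 12901780·12901780+319·722361·722361 = 332911854336799,  y_2 = 12901780·722361+722361·12901780 = 18639485405160
k=3:  x_3 = 12901780·332911854336799+319·722361·18639485405160 = 8590311008090840302660,  y_3 = 12901780·18639485405160+722361·332911854336799 = 480965080021169647239
k=4:  x_4 = 12901780·8590311008090840302660+319·722361·480965080021169647239 = 221660605515932150288251132801,  y_4 = 12901780·480965080021169647239+722361·8590311008090840302660 = 12410611300231033623224965680

12901780 722361
332911854336799 18639485405160
8590311008090840302660 480965080021169647239
221660605515932150288251132801 12410611300231033623224965680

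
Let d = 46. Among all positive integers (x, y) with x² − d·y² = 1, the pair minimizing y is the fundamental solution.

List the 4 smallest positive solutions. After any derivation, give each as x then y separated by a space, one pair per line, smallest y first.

√46 → a₀=6, period (1,3,1,1,2,6,2,1,1,3,1,12); ℓ=12 even so k=11
k=0  a_k=6  p_k/q_k = 6/1
k=1  a_k=1  p_k/q_k = 7/1
k=2  a_k=3  p_k/q_k = 27/4
…
k=9  a_k=1  p_k/q_k = 5297/781
k=10  a_k=3  p_k/q_k = 19038/2807
k=11  a_k=1  p_k/q_k = 24335/3588
→ (24335, 3588).  Check: 24335²=592192225, 46·3588²=592192224, difference 1.
(x_2, y_2) = (24335·24335 + 46·3588·3588, 24335·3588 + 3588·24335) = (1184384449, 174627960)
(x_3, y_3) = (24335·1184384449 + 46·3588·174627960, 24335·174627960 + 3588·1184384449) = (57643991108495, 8499142809612)
(x_4, y_4) = (24335·57643991108495 + 46·3588·8499142809612, 24335·8499142809612 + 3588·57643991108495) = (2805533046066067201, 413653280369188080)

24335 3588
1184384449 174627960
57643991108495 8499142809612
2805533046066067201 413653280369188080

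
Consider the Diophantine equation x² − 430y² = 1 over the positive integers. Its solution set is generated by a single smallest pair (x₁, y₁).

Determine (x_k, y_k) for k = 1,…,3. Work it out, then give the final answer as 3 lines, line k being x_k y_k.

2862251 138030
16384961574001 790153011060
93795745300289010251 4523232492118854090

[20; 1,2,1,3,1,…,2,1,40] for √430; ℓ=14 ⇒ convergent index 13
i=0: a=20 ⇒ p=20, q=1
…
i=3: a=1 ⇒ p=83, q=4
…
i=5: a=1 ⇒ p=394, q=19
i=6: a=6 ⇒ p=2675, q=129
…
i=10: a=3 ⇒ p=599138, q=28893
…
i=12: a=2 ⇒ p=2107880, q=101651
i=13: a=1 ⇒ p=2862251, q=138030
→ (2862251, 138030).  Check: 2862251²=8192480787001, 430·138030²=8192480787000, difference 1.
(x_2, y_2) = (2862251·2862251 + 430·138030·138030, 2862251·138030 + 138030·2862251) = (16384961574001, 790153011060)
(x_3, y_3) = (2862251·16384961574001 + 430·138030·790153011060, 2862251·790153011060 + 138030·16384961574001) = (93795745300289010251, 4523232492118854090)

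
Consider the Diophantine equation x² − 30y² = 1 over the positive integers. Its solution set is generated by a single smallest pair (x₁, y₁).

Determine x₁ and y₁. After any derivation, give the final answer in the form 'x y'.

11 2

√30 = [5; 2,10, …], period ℓ=2 (even) → k=1
step 0: (5, 1)  from 5·(1,0) + (0,1)
step 1: (11, 2)  from 2·(5,1) + (1,0)
fundamental: x₁=11, y₁=2  (since 121 − 30·4 = 1)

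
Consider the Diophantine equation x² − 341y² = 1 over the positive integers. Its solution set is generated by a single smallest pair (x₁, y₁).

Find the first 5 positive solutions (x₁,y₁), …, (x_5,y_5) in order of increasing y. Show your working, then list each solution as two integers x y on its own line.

[18; 2,6,1,8,2,…,6,2,36] for √341; ℓ=14 ⇒ convergent index 13
step 0: (18, 1)  from 18·(1,0) + (0,1)
…
step 4: (2456, 133)  from 8·(277,15) + (240,13)
step 5: (5189, 281)  from 2·(2456,133) + (277,15)
…
step 7: (20479, 1109)  from 2·(7645,414) + (5189,281)
step 8: (28124, 1523)  from 1·(20479,1109) + (7645,414)
…
step 11: (718667, 38918)  from 1·(641940,34763) + (76727,4155)
step 12: (4953942, 268271)  from 6·(718667,38918) + (641940,34763)
step 13: (10626551, 575460)  from 2·(4953942,268271) + (718667,38918)
(x₁, y₁) = (10626551, 575460);  10626551² − 341·575460² = 1 ✓
(x_2, y_2) = (10626551·10626551 + 341·575460·575460, 10626551·575460 + 575460·10626551) = (225847172311201, 12230310076920)
(x_3, y_3) = (10626551·225847172311201 + 341·575460·12230310076920, 10626551·12230310076920 + 575460·225847172311201) = (4799952989541519968951, 259932027556408030380)
(x_4, y_4) = (10626551·4799952989541519968951 + 341·575460·259932027556408030380, 10626551·259932027556408030380 + 575460·4799952989541519968951) = (102013890481930631287980124801, 5524361894723138392975161840)
(x_5, y_5) = (10626551·102013890481930631287980124801 + 341·575460·5524361894723138392975161840, 10626551·5524361894723138392975161840 + 575460·102013890481930631287980124801) = (2168111619829296063734843424848413751, 117409826833463862093989641643997300)

10626551 575460
225847172311201 12230310076920
4799952989541519968951 259932027556408030380
102013890481930631287980124801 5524361894723138392975161840
2168111619829296063734843424848413751 117409826833463862093989641643997300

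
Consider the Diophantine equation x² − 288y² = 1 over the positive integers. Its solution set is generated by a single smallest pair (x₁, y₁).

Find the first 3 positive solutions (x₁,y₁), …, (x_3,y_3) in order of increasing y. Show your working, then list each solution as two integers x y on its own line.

17 1
577 34
19601 1155

d=288: √d = [16; 1,32] (ℓ=2, even), read p_1/q_1
k=0  a_k=16  p_k/q_k = 16/1
k=1  a_k=1  p_k/q_k = 17/1
→ (17, 1).  Check: 17²=289, 288·1²=288, difference 1.
(x_2, y_2) = (17·17 + 288·1·1, 17·1 + 1·17) = (577, 34)
(x_3, y_3) = (17·577 + 288·1·34, 17·34 + 1·577) = (19601, 1155)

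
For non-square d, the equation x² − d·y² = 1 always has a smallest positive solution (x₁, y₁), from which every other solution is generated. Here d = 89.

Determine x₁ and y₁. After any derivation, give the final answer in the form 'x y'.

√89 → a₀=9, period (2,3,3,2,18); ℓ=5 odd so k=9
i=0: a=9 ⇒ p=9, q=1
i=1: a=2 ⇒ p=19, q=2
i=2: a=3 ⇒ p=66, q=7
i=3: a=3 ⇒ p=217, q=23
i=4: a=2 ⇒ p=500, q=53
i=5: a=18 ⇒ p=9217, q=977
i=6: a=2 ⇒ p=18934, q=2007
…
i=8: a=3 ⇒ p=216991, q=23001
i=9: a=2 ⇒ p=500001, q=53000
(x₁, y₁) = (500001, 53000);  500001² − 89·53000² = 1 ✓

500001 53000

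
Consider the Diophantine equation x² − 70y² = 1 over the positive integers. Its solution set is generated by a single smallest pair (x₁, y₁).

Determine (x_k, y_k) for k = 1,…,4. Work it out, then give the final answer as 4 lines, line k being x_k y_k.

251 30
126001 15060
63252251 7560090
31752504001 3795150120

[8; 2,1,2,1,2,16] for √70; ℓ=6 ⇒ convergent index 5
a_0=8:  p_0=8·1+0=8,  q_0=8·0+1=1
…
a_2=1:  p_2=1·17+8=25,  q_2=1·2+1=3
a_3=2:  p_3=2·25+17=67,  q_3=2·3+2=8
a_4=1:  p_4=1·67+25=92,  q_4=1·8+3=11
a_5=2:  p_5=2·92+67=251,  q_5=2·11+8=30
→ (251, 30).  Check: 251²=63001, 70·30²=63000, difference 1.
n=2: (251,30)∘(251,30) = (251·251+70·30·30, 251·30+30·251) = (126001,15060)
n=3: (126001,15060)∘(251,30) = (251·126001+70·30·15060, 251·15060+30·126001) = (63252251,7560090)
n=4: (63252251,7560090)∘(251,30) = (251·63252251+70·30·7560090, 251·7560090+30·63252251) = (31752504001,3795150120)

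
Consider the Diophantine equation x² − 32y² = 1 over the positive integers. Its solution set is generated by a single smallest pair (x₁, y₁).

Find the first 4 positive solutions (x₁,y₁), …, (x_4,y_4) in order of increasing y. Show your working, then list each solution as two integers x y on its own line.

17 3
577 102
19601 3465
665857 117708

√32 → a₀=5, period (1,1,1,10); ℓ=4 even so k=3
i=0: a=5 ⇒ p=5, q=1
…
i=2: a=1 ⇒ p=11, q=2
i=3: a=1 ⇒ p=17, q=3
fundamental: x₁=17, y₁=3  (since 289 − 32·9 = 1)
n=2: (17,3)∘(17,3) = (17·17+32·3·3, 17·3+3·17) = (577,102)
n=3: (577,102)∘(17,3) = (17·577+32·3·102, 17·102+3·577) = (19601,3465)
n=4: (19601,3465)∘(17,3) = (17·19601+32·3·3465, 17·3465+3·19601) = (665857,117708)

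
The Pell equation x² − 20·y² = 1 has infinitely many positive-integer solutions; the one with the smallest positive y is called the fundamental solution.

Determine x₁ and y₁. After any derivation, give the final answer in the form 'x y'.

d=20: √d = [4; 2,8] (ℓ=2, even), read p_1/q_1
i=0: a=4 ⇒ p=4, q=1
i=1: a=2 ⇒ p=9, q=2
→ (9, 2).  Check: 9²=81, 20·2²=80, difference 1.

9 2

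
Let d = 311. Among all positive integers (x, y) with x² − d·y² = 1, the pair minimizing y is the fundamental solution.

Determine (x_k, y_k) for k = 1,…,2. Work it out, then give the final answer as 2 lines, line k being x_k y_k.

[17; 1,1,1,2,1,…,1,1,34] for √311; ℓ=16 ⇒ convergent index 15
step 0: (17, 1)  from 17·(1,0) + (0,1)
step 1: (18, 1)  from 1·(17,1) + (1,0)
step 2: (35, 2)  from 1·(18,1) + (17,1)
step 3: (53, 3)  from 1·(35,2) + (18,1)
…
step 8: (71158, 4035)  from 17·(4109,233) + (1305,74)
…
step 14: (10724507, 608131)  from 1·(6159373,349266) + (4565134,258865)
step 15: (16883880, 957397)  from 1·(10724507,608131) + (6159373,349266)
→ (16883880, 957397).  Check: 16883880²=285065403854400, 311·957397²=285065403854399, difference 1.
n=2: (16883880,957397)∘(16883880,957397) = (16883880·16883880+311·957397·957397, 16883880·957397+957397·16883880) = (570130807708799,32329152120720)

16883880 957397
570130807708799 32329152120720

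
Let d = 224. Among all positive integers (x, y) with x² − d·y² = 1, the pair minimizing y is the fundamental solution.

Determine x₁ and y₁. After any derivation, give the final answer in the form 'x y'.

d=224: √d = [14; 1,28] (ℓ=2, even), read p_1/q_1
i=0: a=14 ⇒ p=14, q=1
i=1: a=1 ⇒ p=15, q=1
(x₁, y₁) = (15, 1);  15² − 224·1² = 1 ✓

15 1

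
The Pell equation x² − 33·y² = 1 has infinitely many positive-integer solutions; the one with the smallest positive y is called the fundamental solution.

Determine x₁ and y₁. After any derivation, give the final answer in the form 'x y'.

23 4

√33 = [5; 1,2,1,10, …], period ℓ=4 (even) → k=3
step 0: (5, 1)  from 5·(1,0) + (0,1)
step 1: (6, 1)  from 1·(5,1) + (1,0)
step 2: (17, 3)  from 2·(6,1) + (5,1)
step 3: (23, 4)  from 1·(17,3) + (6,1)
→ (23, 4).  Check: 23²=529, 33·4²=528, difference 1.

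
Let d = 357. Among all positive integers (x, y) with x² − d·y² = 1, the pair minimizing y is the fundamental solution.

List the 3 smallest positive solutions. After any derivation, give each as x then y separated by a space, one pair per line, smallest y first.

3401 180
23133601 1224360
157354750601 8328096540

√357 → a₀=18, period (1,8,2,8,1,36); ℓ=6 even so k=5
k=0  a_k=18  p_k/q_k = 18/1
…
k=4  a_k=8  p_k/q_k = 3042/161
k=5  a_k=1  p_k/q_k = 3401/180
→ (3401, 180).  Check: 3401²=11566801, 357·180²=11566800, difference 1.
k=2:  x_2 = 3401·3401+357·180·180 = 23133601,  y_2 = 3401·180+180·3401 = 1224360
k=3:  x_3 = 3401·23133601+357·180·1224360 = 157354750601,  y_3 = 3401·1224360+180·23133601 = 8328096540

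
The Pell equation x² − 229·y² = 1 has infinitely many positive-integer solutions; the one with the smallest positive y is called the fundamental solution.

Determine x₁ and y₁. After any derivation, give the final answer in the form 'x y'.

[15; 7,1,1,7,30] for √229; ℓ=5 ⇒ convergent index 9
step 0: (15, 1)  from 15·(1,0) + (0,1)
step 1: (106, 7)  from 7·(15,1) + (1,0)
step 2: (121, 8)  from 1·(106,7) + (15,1)
step 3: (227, 15)  from 1·(121,8) + (106,7)
step 4: (1710, 113)  from 7·(227,15) + (121,8)
step 5: (51527, 3405)  from 30·(1710,113) + (227,15)
step 6: (362399, 23948)  from 7·(51527,3405) + (1710,113)
step 7: (413926, 27353)  from 1·(362399,23948) + (51527,3405)
step 8: (776325, 51301)  from 1·(413926,27353) + (362399,23948)
step 9: (5848201, 386460)  from 7·(776325,51301) + (413926,27353)
fundamental: x₁=5848201, y₁=386460  (since 34201454936401 − 229·149351331600 = 1)

5848201 386460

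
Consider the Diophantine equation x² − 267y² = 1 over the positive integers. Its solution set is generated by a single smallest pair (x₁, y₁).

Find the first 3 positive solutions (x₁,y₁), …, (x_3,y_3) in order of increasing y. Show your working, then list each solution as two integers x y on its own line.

2402 147
11539207 706188
55434348026 3392527005

√267 = [16; 2,1,15,1,2,32, …], period ℓ=6 (even) → k=5
i=0: a=16 ⇒ p=16, q=1
i=1: a=2 ⇒ p=33, q=2
i=2: a=1 ⇒ p=49, q=3
…
i=4: a=1 ⇒ p=817, q=50
i=5: a=2 ⇒ p=2402, q=147
(x₁, y₁) = (2402, 147);  2402² − 267·147² = 1 ✓
(2402+147√267)^2 = 11539207 + 706188√267
(2402+147√267)^3 = 55434348026 + 3392527005√267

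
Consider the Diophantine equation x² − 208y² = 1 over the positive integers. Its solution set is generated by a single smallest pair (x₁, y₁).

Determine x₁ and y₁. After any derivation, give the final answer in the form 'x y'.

649 45

d=208: √d = [14; 2,2,1,2,2,28] (ℓ=6, even), read p_5/q_5
i=0: a=14 ⇒ p=14, q=1
…
i=2: a=2 ⇒ p=72, q=5
i=3: a=1 ⇒ p=101, q=7
i=4: a=2 ⇒ p=274, q=19
i=5: a=2 ⇒ p=649, q=45
fundamental: x₁=649, y₁=45  (since 421201 − 208·2025 = 1)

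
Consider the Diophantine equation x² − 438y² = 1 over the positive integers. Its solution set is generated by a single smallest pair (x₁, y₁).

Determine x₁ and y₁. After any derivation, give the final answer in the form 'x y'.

293 14

√438 → a₀=20, period (1,12,1,40); ℓ=4 even so k=3
step 0: (20, 1)  from 20·(1,0) + (0,1)
step 1: (21, 1)  from 1·(20,1) + (1,0)
step 2: (272, 13)  from 12·(21,1) + (20,1)
step 3: (293, 14)  from 1·(272,13) + (21,1)
fundamental: x₁=293, y₁=14  (since 85849 − 438·196 = 1)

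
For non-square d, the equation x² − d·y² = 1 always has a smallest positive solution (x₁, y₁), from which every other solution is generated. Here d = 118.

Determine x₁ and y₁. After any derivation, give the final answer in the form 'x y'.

306917 28254

√118 → a₀=10, period (1,6,3,2,10,2,3,6,1,20); ℓ=10 even so k=9
step 0: (10, 1)  from 10·(1,0) + (0,1)
step 1: (11, 1)  from 1·(10,1) + (1,0)
…
step 3: (239, 22)  from 3·(76,7) + (11,1)
…
step 7: (42115, 3877)  from 3·(12112,1115) + (5779,532)
step 8: (264802, 24377)  from 6·(42115,3877) + (12112,1115)
step 9: (306917, 28254)  from 1·(264802,24377) + (42115,3877)
fundamental: x₁=306917, y₁=28254  (since 94198044889 − 118·798288516 = 1)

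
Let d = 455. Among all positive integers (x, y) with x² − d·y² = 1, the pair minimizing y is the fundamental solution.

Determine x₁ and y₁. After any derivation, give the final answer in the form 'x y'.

64 3

d=455: √d = [21; 3,42] (ℓ=2, even), read p_1/q_1
a_0=21:  p_0=21·1+0=21,  q_0=21·0+1=1
a_1=3:  p_1=3·21+1=64,  q_1=3·1+0=3
→ (64, 3).  Check: 64²=4096, 455·3²=4095, difference 1.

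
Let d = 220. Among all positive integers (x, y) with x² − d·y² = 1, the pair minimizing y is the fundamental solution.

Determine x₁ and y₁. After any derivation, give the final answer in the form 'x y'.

√220 = [14; 1,4,1,28, …], period ℓ=4 (even) → k=3
k=0  a_k=14  p_k/q_k = 14/1
…
k=2  a_k=4  p_k/q_k = 74/5
k=3  a_k=1  p_k/q_k = 89/6
(x₁, y₁) = (89, 6);  89² − 220·6² = 1 ✓

89 6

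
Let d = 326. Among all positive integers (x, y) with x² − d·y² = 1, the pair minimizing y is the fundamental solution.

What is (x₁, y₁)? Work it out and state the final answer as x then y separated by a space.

√326 → a₀=18, period (18,36); ℓ=2 even so k=1
i=0: a=18 ⇒ p=18, q=1
i=1: a=18 ⇒ p=325, q=18
→ (325, 18).  Check: 325²=105625, 326·18²=105624, difference 1.

325 18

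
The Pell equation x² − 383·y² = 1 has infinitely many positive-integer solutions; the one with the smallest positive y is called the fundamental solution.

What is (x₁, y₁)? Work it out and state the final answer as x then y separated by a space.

18768 959

d=383: √d = [19; 1,1,3,19,3,1,1,38] (ℓ=8, even), read p_7/q_7
a_0=19:  p_0=19·1+0=19,  q_0=19·0+1=1
…
a_5=3:  p_5=3·2642+137=8063,  q_5=3·135+7=412
a_6=1:  p_6=1·8063+2642=10705,  q_6=1·412+135=547
a_7=1:  p_7=1·10705+8063=18768,  q_7=1·547+412=959
(x₁, y₁) = (18768, 959);  18768² − 383·959² = 1 ✓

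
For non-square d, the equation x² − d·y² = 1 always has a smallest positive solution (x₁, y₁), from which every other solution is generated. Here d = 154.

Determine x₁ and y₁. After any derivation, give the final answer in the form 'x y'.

21295 1716

√154 → a₀=12, period (2,2,3,1,2,1,3,2,2,24); ℓ=10 even so k=9
i=0: a=12 ⇒ p=12, q=1
…
i=2: a=2 ⇒ p=62, q=5
i=3: a=3 ⇒ p=211, q=17
…
i=5: a=2 ⇒ p=757, q=61
…
i=8: a=2 ⇒ p=8724, q=703
i=9: a=2 ⇒ p=21295, q=1716
(x₁, y₁) = (21295, 1716);  21295² − 154·1716² = 1 ✓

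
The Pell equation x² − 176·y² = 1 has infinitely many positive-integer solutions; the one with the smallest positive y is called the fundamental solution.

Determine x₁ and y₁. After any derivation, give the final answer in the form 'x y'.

199 15

d=176: √d = [13; 3,1,3,26] (ℓ=4, even), read p_3/q_3
step 0: (13, 1)  from 13·(1,0) + (0,1)
…
step 2: (53, 4)  from 1·(40,3) + (13,1)
step 3: (199, 15)  from 3·(53,4) + (40,3)
fundamental: x₁=199, y₁=15  (since 39601 − 176·225 = 1)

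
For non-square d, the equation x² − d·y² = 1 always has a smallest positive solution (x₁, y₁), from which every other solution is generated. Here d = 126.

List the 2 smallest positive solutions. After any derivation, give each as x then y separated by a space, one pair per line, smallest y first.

[11; 4,2,4,22] for √126; ℓ=4 ⇒ convergent index 3
a_0=11:  p_0=11·1+0=11,  q_0=11·0+1=1
…
a_2=2:  p_2=2·45+11=101,  q_2=2·4+1=9
a_3=4:  p_3=4·101+45=449,  q_3=4·9+4=40
(x₁, y₁) = (449, 40);  449² − 126·40² = 1 ✓
n=2: (449,40)∘(449,40) = (449·449+126·40·40, 449·40+40·449) = (403201,35920)

449 40
403201 35920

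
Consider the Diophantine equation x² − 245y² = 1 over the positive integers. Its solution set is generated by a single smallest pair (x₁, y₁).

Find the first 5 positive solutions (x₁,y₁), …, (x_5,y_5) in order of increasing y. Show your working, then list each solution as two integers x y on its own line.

51841 3312
5374978561 343394784
557288527109761 35603857991376
57780789062419261441 3691479203918451648
5990827771012465337616001 382739946785069045776560

√245 = [15; 1,1,1,7,6,7,1,1,1,30, …], period ℓ=10 (even) → k=9
step 0: (15, 1)  from 15·(1,0) + (0,1)
…
step 3: (47, 3)  from 1·(31,2) + (16,1)
…
step 5: (2207, 141)  from 6·(360,23) + (47,3)
step 6: (15809, 1010)  from 7·(2207,141) + (360,23)
step 7: (18016, 1151)  from 1·(15809,1010) + (2207,141)
step 8: (33825, 2161)  from 1·(18016,1151) + (15809,1010)
step 9: (51841, 3312)  from 1·(33825,2161) + (18016,1151)
fundamental: x₁=51841, y₁=3312  (since 2687489281 − 245·10969344 = 1)
(51841+3312√245)^2 = 5374978561 + 343394784√245
(51841+3312√245)^3 = 557288527109761 + 35603857991376√245
(51841+3312√245)^4 = 57780789062419261441 + 3691479203918451648√245
(51841+3312√245)^5 = 5990827771012465337616001 + 382739946785069045776560√245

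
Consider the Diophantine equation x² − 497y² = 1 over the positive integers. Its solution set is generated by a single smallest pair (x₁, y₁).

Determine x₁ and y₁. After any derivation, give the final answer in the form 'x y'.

1201887 53912

√497 → a₀=22, period (3,2,2,5,6,5,2,2,3,44); ℓ=10 even so k=9
a_0=22:  p_0=22·1+0=22,  q_0=22·0+1=1
…
a_6=5:  p_6=5·12685+2051=65476,  q_6=5·569+92=2937
…
a_8=2:  p_8=2·143637+65476=352750,  q_8=2·6443+2937=15823
a_9=3:  p_9=3·352750+143637=1201887,  q_9=3·15823+6443=53912
(x₁, y₁) = (1201887, 53912);  1201887² − 497·53912² = 1 ✓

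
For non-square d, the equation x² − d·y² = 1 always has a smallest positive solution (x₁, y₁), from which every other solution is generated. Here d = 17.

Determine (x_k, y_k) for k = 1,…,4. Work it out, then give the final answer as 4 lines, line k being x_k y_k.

33 8
2177 528
143649 34840
9478657 2298912

√17 = [4; 8, …], period ℓ=1 (odd) → k=1
i=0: a=4 ⇒ p=4, q=1
i=1: a=8 ⇒ p=33, q=8
fundamental: x₁=33, y₁=8  (since 1089 − 17·64 = 1)
(x_2, y_2) = (33·33 + 17·8·8, 33·8 + 8·33) = (2177, 528)
(x_3, y_3) = (33·2177 + 17·8·528, 33·528 + 8·2177) = (143649, 34840)
(x_4, y_4) = (33·143649 + 17·8·34840, 33·34840 + 8·143649) = (9478657, 2298912)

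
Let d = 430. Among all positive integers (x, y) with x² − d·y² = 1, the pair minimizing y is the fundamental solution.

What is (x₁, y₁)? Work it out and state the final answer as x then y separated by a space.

[20; 1,2,1,3,1,…,2,1,40] for √430; ℓ=14 ⇒ convergent index 13
step 0: (20, 1)  from 20·(1,0) + (0,1)
step 1: (21, 1)  from 1·(20,1) + (1,0)
step 2: (62, 3)  from 2·(21,1) + (20,1)
…
step 5: (394, 19)  from 1·(311,15) + (83,4)
step 6: (2675, 129)  from 6·(394,19) + (311,15)
…
step 12: (2107880, 101651)  from 2·(754371,36379) + (599138,28893)
step 13: (2862251, 138030)  from 1·(2107880,101651) + (754371,36379)
fundamental: x₁=2862251, y₁=138030  (since 8192480787001 − 430·19052280900 = 1)

2862251 138030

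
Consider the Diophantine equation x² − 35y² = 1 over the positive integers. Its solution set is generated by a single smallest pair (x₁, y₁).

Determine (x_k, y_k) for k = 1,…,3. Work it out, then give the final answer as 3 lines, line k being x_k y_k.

6 1
71 12
846 143

[5; 1,10] for √35; ℓ=2 ⇒ convergent index 1
i=0: a=5 ⇒ p=5, q=1
i=1: a=1 ⇒ p=6, q=1
→ (6, 1).  Check: 6²=36, 35·1²=35, difference 1.
(6+1√35)^2 = 71 + 12√35
(6+1√35)^3 = 846 + 143√35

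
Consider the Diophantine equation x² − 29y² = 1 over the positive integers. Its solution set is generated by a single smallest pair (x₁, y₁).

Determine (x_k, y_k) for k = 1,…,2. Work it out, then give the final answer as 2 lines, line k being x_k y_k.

√29 → a₀=5, period (2,1,1,2,10); ℓ=5 odd so k=9
a_0=5:  p_0=5·1+0=5,  q_0=5·0+1=1
a_1=2:  p_1=2·5+1=11,  q_1=2·1+0=2
…
a_5=10:  p_5=10·70+27=727,  q_5=10·13+5=135
…
a_8=1:  p_8=1·2251+1524=3775,  q_8=1·418+283=701
a_9=2:  p_9=2·3775+2251=9801,  q_9=2·701+418=1820
(x₁, y₁) = (9801, 1820);  9801² − 29·1820² = 1 ✓
(9801+1820√29)^2 = 192119201 + 35675640√29

9801 1820
192119201 35675640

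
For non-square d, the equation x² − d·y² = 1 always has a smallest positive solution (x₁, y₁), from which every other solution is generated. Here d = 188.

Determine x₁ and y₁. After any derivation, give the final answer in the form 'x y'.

[13; 1,2,2,6,2,2,1,26] for √188; ℓ=8 ⇒ convergent index 7
a_0=13:  p_0=13·1+0=13,  q_0=13·0+1=1
a_1=1:  p_1=1·13+1=14,  q_1=1·1+0=1
…
a_3=2:  p_3=2·41+14=96,  q_3=2·3+1=7
…
a_6=2:  p_6=2·1330+617=3277,  q_6=2·97+45=239
a_7=1:  p_7=1·3277+1330=4607,  q_7=1·239+97=336
fundamental: x₁=4607, y₁=336  (since 21224449 − 188·112896 = 1)

4607 336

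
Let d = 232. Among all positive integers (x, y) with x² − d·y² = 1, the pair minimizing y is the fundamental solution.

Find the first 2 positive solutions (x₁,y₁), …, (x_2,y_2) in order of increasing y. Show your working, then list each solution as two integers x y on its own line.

√232 → a₀=15, period (4,3,7,3,4,30); ℓ=6 even so k=5
step 0: (15, 1)  from 15·(1,0) + (0,1)
step 1: (61, 4)  from 4·(15,1) + (1,0)
…
step 4: (4539, 298)  from 3·(1447,95) + (198,13)
step 5: (19603, 1287)  from 4·(4539,298) + (1447,95)
fundamental: x₁=19603, y₁=1287  (since 384277609 − 232·1656369 = 1)
n=2: (19603,1287)∘(19603,1287) = (19603·19603+232·1287·1287, 19603·1287+1287·19603) = (768555217,50458122)

19603 1287
768555217 50458122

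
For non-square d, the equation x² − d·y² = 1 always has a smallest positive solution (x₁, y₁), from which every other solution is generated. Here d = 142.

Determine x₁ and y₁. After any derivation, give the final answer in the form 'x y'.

143 12

√142 → a₀=11, period (1,10,1,22); ℓ=4 even so k=3
k=0  a_k=11  p_k/q_k = 11/1
…
k=2  a_k=10  p_k/q_k = 131/11
k=3  a_k=1  p_k/q_k = 143/12
→ (143, 12).  Check: 143²=20449, 142·12²=20448, difference 1.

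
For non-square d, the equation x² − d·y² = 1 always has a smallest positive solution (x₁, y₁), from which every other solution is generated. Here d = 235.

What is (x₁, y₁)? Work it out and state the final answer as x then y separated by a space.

√235 = [15; 3,30, …], period ℓ=2 (even) → k=1
k=0  a_k=15  p_k/q_k = 15/1
k=1  a_k=3  p_k/q_k = 46/3
(x₁, y₁) = (46, 3);  46² − 235·3² = 1 ✓

46 3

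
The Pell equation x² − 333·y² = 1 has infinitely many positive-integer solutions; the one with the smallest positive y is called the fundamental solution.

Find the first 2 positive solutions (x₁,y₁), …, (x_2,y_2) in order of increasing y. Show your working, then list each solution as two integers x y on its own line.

73 4
10657 584

d=333: √d = [18; 4,36] (ℓ=2, even), read p_1/q_1
k=0  a_k=18  p_k/q_k = 18/1
k=1  a_k=4  p_k/q_k = 73/4
(x₁, y₁) = (73, 4);  73² − 333·4² = 1 ✓
(73+4√333)^2 = 10657 + 584√333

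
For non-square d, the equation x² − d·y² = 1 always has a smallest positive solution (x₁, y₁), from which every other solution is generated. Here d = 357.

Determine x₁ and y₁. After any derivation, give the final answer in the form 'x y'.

[18; 1,8,2,8,1,36] for √357; ℓ=6 ⇒ convergent index 5
a_0=18:  p_0=18·1+0=18,  q_0=18·0+1=1
…
a_2=8:  p_2=8·19+18=170,  q_2=8·1+1=9
a_3=2:  p_3=2·170+19=359,  q_3=2·9+1=19
a_4=8:  p_4=8·359+170=3042,  q_4=8·19+9=161
a_5=1:  p_5=1·3042+359=3401,  q_5=1·161+19=180
→ (3401, 180).  Check: 3401²=11566801, 357·180²=11566800, difference 1.

3401 180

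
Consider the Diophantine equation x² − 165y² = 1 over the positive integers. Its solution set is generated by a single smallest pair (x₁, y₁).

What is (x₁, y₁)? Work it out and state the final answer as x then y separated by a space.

√165 = [12; 1,5,2,5,1,24, …], period ℓ=6 (even) → k=5
k=0  a_k=12  p_k/q_k = 12/1
k=1  a_k=1  p_k/q_k = 13/1
…
k=4  a_k=5  p_k/q_k = 912/71
k=5  a_k=1  p_k/q_k = 1079/84
(x₁, y₁) = (1079, 84);  1079² − 165·84² = 1 ✓

1079 84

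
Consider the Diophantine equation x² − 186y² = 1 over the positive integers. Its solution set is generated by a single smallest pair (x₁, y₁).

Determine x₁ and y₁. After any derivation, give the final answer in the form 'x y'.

7501 550

√186 = [13; 1,1,1,3,4,3,1,1,1,26, …], period ℓ=10 (even) → k=9
k=0  a_k=13  p_k/q_k = 13/1
…
k=3  a_k=1  p_k/q_k = 41/3
…
k=6  a_k=3  p_k/q_k = 2073/152
k=7  a_k=1  p_k/q_k = 2714/199
k=8  a_k=1  p_k/q_k = 4787/351
k=9  a_k=1  p_k/q_k = 7501/550
fundamental: x₁=7501, y₁=550  (since 56265001 − 186·302500 = 1)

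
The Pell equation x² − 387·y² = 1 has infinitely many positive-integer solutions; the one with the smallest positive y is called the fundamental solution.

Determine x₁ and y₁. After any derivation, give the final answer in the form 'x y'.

√387 → a₀=19, period (1,2,19,2,1,38); ℓ=6 even so k=5
step 0: (19, 1)  from 19·(1,0) + (0,1)
step 1: (20, 1)  from 1·(19,1) + (1,0)
…
step 3: (1141, 58)  from 19·(59,3) + (20,1)
step 4: (2341, 119)  from 2·(1141,58) + (59,3)
step 5: (3482, 177)  from 1·(2341,119) + (1141,58)
(x₁, y₁) = (3482, 177);  3482² − 387·177² = 1 ✓

3482 177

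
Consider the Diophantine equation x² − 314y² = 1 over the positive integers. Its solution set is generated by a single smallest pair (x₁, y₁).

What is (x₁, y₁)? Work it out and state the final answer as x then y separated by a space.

392499 22150

√314 → a₀=17, period (1,2,1,1,2,1,34); ℓ=7 odd so k=13
i=0: a=17 ⇒ p=17, q=1
i=1: a=1 ⇒ p=18, q=1
…
i=7: a=34 ⇒ p=15381, q=868
…
i=10: a=1 ⇒ p=62853, q=3547
…
i=12: a=2 ⇒ p=282617, q=15949
i=13: a=1 ⇒ p=392499, q=22150
(x₁, y₁) = (392499, 22150);  392499² − 314·22150² = 1 ✓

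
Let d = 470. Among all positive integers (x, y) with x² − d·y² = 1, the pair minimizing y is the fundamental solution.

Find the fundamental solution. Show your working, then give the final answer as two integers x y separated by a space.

1691 78

√470 = [21; 1,2,8,2,1,42, …], period ℓ=6 (even) → k=5
step 0: (21, 1)  from 21·(1,0) + (0,1)
…
step 2: (65, 3)  from 2·(22,1) + (21,1)
…
step 4: (1149, 53)  from 2·(542,25) + (65,3)
step 5: (1691, 78)  from 1·(1149,53) + (542,25)
(x₁, y₁) = (1691, 78);  1691² − 470·78² = 1 ✓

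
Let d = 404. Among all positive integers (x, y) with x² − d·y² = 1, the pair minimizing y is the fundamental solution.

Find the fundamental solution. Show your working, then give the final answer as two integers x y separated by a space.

201 10

d=404: √d = [20; 10,40] (ℓ=2, even), read p_1/q_1
a_0=20:  p_0=20·1+0=20,  q_0=20·0+1=1
a_1=10:  p_1=10·20+1=201,  q_1=10·1+0=10
→ (201, 10).  Check: 201²=40401, 404·10²=40400, difference 1.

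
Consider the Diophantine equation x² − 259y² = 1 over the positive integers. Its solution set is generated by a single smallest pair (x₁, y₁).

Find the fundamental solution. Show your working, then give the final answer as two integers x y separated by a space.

847225 52644

d=259: √d = [16; 10,1,2,3,4,3,2,1,10,32] (ℓ=10, even), read p_9/q_9
a_0=16:  p_0=16·1+0=16,  q_0=16·0+1=1
…
a_3=2:  p_3=2·177+161=515,  q_3=2·11+10=32
…
a_5=4:  p_5=4·1722+515=7403,  q_5=4·107+32=460
…
a_7=2:  p_7=2·23931+7403=55265,  q_7=2·1487+460=3434
a_8=1:  p_8=1·55265+23931=79196,  q_8=1·3434+1487=4921
a_9=10:  p_9=10·79196+55265=847225,  q_9=10·4921+3434=52644
→ (847225, 52644).  Check: 847225²=717790200625, 259·52644²=717790200624, difference 1.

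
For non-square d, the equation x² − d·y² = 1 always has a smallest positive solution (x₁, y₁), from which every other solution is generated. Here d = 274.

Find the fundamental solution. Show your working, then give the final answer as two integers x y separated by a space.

3959299 239190

[16; 1,1,4,4,1,1,32] for √274; ℓ=7 ⇒ convergent index 13
step 0: (16, 1)  from 16·(1,0) + (0,1)
step 1: (17, 1)  from 1·(16,1) + (1,0)
step 2: (33, 2)  from 1·(17,1) + (16,1)
step 3: (149, 9)  from 4·(33,2) + (17,1)
step 4: (629, 38)  from 4·(149,9) + (33,2)
step 5: (778, 47)  from 1·(629,38) + (149,9)
…
step 7: (45802, 2767)  from 32·(1407,85) + (778,47)
…
step 10: (419253, 25328)  from 4·(93011,5619) + (47209,2852)
step 11: (1770023, 106931)  from 4·(419253,25328) + (93011,5619)
step 12: (2189276, 132259)  from 1·(1770023,106931) + (419253,25328)
step 13: (3959299, 239190)  from 1·(2189276,132259) + (1770023,106931)
→ (3959299, 239190).  Check: 3959299²=15676048571401, 274·239190²=15676048571400, difference 1.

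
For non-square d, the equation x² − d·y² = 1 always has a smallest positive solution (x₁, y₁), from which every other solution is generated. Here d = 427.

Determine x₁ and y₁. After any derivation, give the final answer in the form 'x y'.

√427 = [20; 1,1,1,40, …], period ℓ=4 (even) → k=3
step 0: (20, 1)  from 20·(1,0) + (0,1)
step 1: (21, 1)  from 1·(20,1) + (1,0)
step 2: (41, 2)  from 1·(21,1) + (20,1)
step 3: (62, 3)  from 1·(41,2) + (21,1)
→ (62, 3).  Check: 62²=3844, 427·3²=3843, difference 1.

62 3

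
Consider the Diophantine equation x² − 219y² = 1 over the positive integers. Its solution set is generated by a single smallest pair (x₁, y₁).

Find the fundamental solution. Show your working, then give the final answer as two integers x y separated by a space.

74 5

√219 = [14; 1,3,1,28, …], period ℓ=4 (even) → k=3
a_0=14:  p_0=14·1+0=14,  q_0=14·0+1=1
a_1=1:  p_1=1·14+1=15,  q_1=1·1+0=1
a_2=3:  p_2=3·15+14=59,  q_2=3·1+1=4
a_3=1:  p_3=1·59+15=74,  q_3=1·4+1=5
(x₁, y₁) = (74, 5);  74² − 219·5² = 1 ✓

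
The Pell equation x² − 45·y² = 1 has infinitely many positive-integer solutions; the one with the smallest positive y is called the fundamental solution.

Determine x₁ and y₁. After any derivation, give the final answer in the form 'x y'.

161 24

√45 = [6; 1,2,2,2,1,12, …], period ℓ=6 (even) → k=5
a_0=6:  p_0=6·1+0=6,  q_0=6·0+1=1
a_1=1:  p_1=1·6+1=7,  q_1=1·1+0=1
…
a_4=2:  p_4=2·47+20=114,  q_4=2·7+3=17
a_5=1:  p_5=1·114+47=161,  q_5=1·17+7=24
(x₁, y₁) = (161, 24);  161² − 45·24² = 1 ✓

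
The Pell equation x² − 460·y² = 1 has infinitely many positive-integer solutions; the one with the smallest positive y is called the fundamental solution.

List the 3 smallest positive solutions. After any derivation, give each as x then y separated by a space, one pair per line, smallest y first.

[21; 2,4,3,1,2,10,2,1,3,4,2,42] for √460; ℓ=12 ⇒ convergent index 11
a_0=21:  p_0=21·1+0=21,  q_0=21·0+1=1
…
a_2=4:  p_2=4·43+21=193,  q_2=4·2+1=9
…
a_4=1:  p_4=1·622+193=815,  q_4=1·29+9=38
a_5=2:  p_5=2·815+622=2252,  q_5=2·38+29=105
a_6=10:  p_6=10·2252+815=23335,  q_6=10·105+38=1088
a_7=2:  p_7=2·23335+2252=48922,  q_7=2·1088+105=2281
…
a_9=3:  p_9=3·72257+48922=265693,  q_9=3·3369+2281=12388
a_10=4:  p_10=4·265693+72257=1135029,  q_10=4·12388+3369=52921
a_11=2:  p_11=2·1135029+265693=2535751,  q_11=2·52921+12388=118230
→ (2535751, 118230).  Check: 2535751²=6430033134001, 460·118230²=6430033134000, difference 1.
(x_2, y_2) = (2535751·2535751 + 460·118230·118230, 2535751·118230 + 118230·2535751) = (12860066268001, 599603681460)
(x_3, y_3) = (2535751·12860066268001 + 460·118230·599603681460, 2535751·599603681460 + 118230·12860066268001) = (65219851798297071751, 3040891269731634690)

2535751 118230
12860066268001 599603681460
65219851798297071751 3040891269731634690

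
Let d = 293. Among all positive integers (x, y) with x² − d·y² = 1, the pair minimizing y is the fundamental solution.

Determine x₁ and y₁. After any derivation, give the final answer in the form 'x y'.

12320649 719780

[17; 8,1,1,8,34] for √293; ℓ=5 ⇒ convergent index 9
a_0=17:  p_0=17·1+0=17,  q_0=17·0+1=1
…
a_4=8:  p_4=8·291+154=2482,  q_4=8·17+9=145
…
a_8=1:  p_8=1·764593+679914=1444507,  q_8=1·44668+39721=84389
a_9=8:  p_9=8·1444507+764593=12320649,  q_9=8·84389+44668=719780
fundamental: x₁=12320649, y₁=719780  (since 151798391781201 − 293·518083248400 = 1)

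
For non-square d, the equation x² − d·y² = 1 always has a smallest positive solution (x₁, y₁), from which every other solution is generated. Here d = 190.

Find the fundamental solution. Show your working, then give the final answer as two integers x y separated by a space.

d=190: √d = [13; 1,3,1,1,1,…,3,1,26] (ℓ=14, even), read p_13/q_13
i=0: a=13 ⇒ p=13, q=1
i=1: a=1 ⇒ p=14, q=1
…
i=3: a=1 ⇒ p=69, q=5
i=4: a=1 ⇒ p=124, q=9
i=5: a=1 ⇒ p=193, q=14
i=6: a=2 ⇒ p=510, q=37
i=7: a=2 ⇒ p=1213, q=88
i=8: a=2 ⇒ p=2936, q=213
i=9: a=1 ⇒ p=4149, q=301
i=10: a=1 ⇒ p=7085, q=514
i=11: a=1 ⇒ p=11234, q=815
i=12: a=3 ⇒ p=40787, q=2959
i=13: a=1 ⇒ p=52021, q=3774
(x₁, y₁) = (52021, 3774);  52021² − 190·3774² = 1 ✓

52021 3774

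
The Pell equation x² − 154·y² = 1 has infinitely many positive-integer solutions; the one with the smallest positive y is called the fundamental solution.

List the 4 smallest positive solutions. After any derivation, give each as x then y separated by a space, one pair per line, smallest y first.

d=154: √d = [12; 2,2,3,1,2,1,3,2,2,24] (ℓ=10, even), read p_9/q_9
step 0: (12, 1)  from 12·(1,0) + (0,1)
step 1: (25, 2)  from 2·(12,1) + (1,0)
…
step 3: (211, 17)  from 3·(62,5) + (25,2)
…
step 6: (1030, 83)  from 1·(757,61) + (273,22)
…
step 8: (8724, 703)  from 2·(3847,310) + (1030,83)
step 9: (21295, 1716)  from 2·(8724,703) + (3847,310)
(x₁, y₁) = (21295, 1716);  21295² − 154·1716² = 1 ✓
(x_2, y_2) = (21295·21295 + 154·1716·1716, 21295·1716 + 1716·21295) = (906954049, 73084440)
(x_3, y_3) = (21295·906954049 + 154·1716·73084440, 21295·73084440 + 1716·906954049) = (38627172925615, 3112666297884)
(x_4, y_4) = (21295·38627172925615 + 154·1716·3112666297884, 21295·3112666297884 + 1716·38627172925615) = (1645131293994988801, 132568457553795120)

21295 1716
906954049 73084440
38627172925615 3112666297884
1645131293994988801 132568457553795120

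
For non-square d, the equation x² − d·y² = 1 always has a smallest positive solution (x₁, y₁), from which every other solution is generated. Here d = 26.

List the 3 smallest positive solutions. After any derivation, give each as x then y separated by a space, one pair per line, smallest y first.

51 10
5201 1020
530451 104030

√26 → a₀=5, period (10); ℓ=1 odd so k=1
step 0: (5, 1)  from 5·(1,0) + (0,1)
step 1: (51, 10)  from 10·(5,1) + (1,0)
→ (51, 10).  Check: 51²=2601, 26·10²=2600, difference 1.
(x_2, y_2) = (51·51 + 26·10·10, 51·10 + 10·51) = (5201, 1020)
(x_3, y_3) = (51·5201 + 26·10·1020, 51·1020 + 10·5201) = (530451, 104030)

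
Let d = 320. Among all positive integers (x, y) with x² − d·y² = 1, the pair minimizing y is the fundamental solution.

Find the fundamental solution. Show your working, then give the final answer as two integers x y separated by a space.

161 9

d=320: √d = [17; 1,7,1,34] (ℓ=4, even), read p_3/q_3
i=0: a=17 ⇒ p=17, q=1
…
i=2: a=7 ⇒ p=143, q=8
i=3: a=1 ⇒ p=161, q=9
→ (161, 9).  Check: 161²=25921, 320·9²=25920, difference 1.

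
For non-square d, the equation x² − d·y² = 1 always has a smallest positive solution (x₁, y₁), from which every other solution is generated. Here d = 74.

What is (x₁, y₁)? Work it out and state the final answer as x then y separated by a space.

√74 = [8; 1,1,1,1,16, …], period ℓ=5 (odd) → k=9
a_0=8:  p_0=8·1+0=8,  q_0=8·0+1=1
…
a_4=1:  p_4=1·26+17=43,  q_4=1·3+2=5
…
a_7=1:  p_7=1·757+714=1471,  q_7=1·88+83=171
a_8=1:  p_8=1·1471+757=2228,  q_8=1·171+88=259
a_9=1:  p_9=1·2228+1471=3699,  q_9=1·259+171=430
(x₁, y₁) = (3699, 430);  3699² − 74·430² = 1 ✓

3699 430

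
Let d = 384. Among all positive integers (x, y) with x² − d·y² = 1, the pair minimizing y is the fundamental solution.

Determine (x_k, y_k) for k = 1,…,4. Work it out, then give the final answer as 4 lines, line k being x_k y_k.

√384 = [19; 1,1,2,9,2,1,1,38, …], period ℓ=8 (even) → k=7
a_0=19:  p_0=19·1+0=19,  q_0=19·0+1=1
…
a_5=2:  p_5=2·921+98=1940,  q_5=2·47+5=99
a_6=1:  p_6=1·1940+921=2861,  q_6=1·99+47=146
a_7=1:  p_7=1·2861+1940=4801,  q_7=1·146+99=245
fundamental: x₁=4801, y₁=245  (since 23049601 − 384·60025 = 1)
(4801+245√384)^2 = 46099201 + 2352490√384
(4801+245√384)^3 = 442644523201 + 22588608735√384
(4801+245√384)^4 = 4250272665676801 + 216895818720980√384

4801 245
46099201 2352490
442644523201 22588608735
4250272665676801 216895818720980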